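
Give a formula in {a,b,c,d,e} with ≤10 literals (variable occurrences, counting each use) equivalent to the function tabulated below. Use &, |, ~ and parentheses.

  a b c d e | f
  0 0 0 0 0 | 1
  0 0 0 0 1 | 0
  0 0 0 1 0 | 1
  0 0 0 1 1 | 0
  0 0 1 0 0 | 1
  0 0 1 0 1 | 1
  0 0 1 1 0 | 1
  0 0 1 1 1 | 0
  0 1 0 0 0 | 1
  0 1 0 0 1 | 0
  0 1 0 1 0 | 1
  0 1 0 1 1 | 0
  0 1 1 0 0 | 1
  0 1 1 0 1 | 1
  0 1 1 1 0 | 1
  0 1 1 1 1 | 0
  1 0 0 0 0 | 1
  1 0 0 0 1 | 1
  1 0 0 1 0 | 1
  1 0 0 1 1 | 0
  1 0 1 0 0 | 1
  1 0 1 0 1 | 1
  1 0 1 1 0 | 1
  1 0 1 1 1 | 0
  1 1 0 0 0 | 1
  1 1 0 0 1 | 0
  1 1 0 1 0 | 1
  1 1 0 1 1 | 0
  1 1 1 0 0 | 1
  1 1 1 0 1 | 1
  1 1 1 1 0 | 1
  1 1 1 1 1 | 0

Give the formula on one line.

(((~d & e) | ~e) & (~e | ((~b & (a & (e | ~c))) | c)))

  ~d = 11001100110011001100110011001100
  (~d & e) = 01000100010001000100010001000100
  ~e = 10101010101010101010101010101010
  ((~d & e) | ~e) = 11101110111011101110111011101110
  ~b = 11111111000000001111111100000000
  ~c = 11110000111100001111000011110000
  (e | ~c) = 11110101111101011111010111110101
  (a & (e | ~c)) = 00000000000000001111010111110101
  (~b & (a & (e | ~c))) = 00000000000000001111010100000000
  ((~b & (a & (e | ~c))) | c) = 00001111000011111111111100001111
  (~e | ((~b & (a & (e | ~c))) | c)) = 10101111101011111111111110101111
  (((~d & e) | ~e) & (~e | ((~b & (a & (e | ~c))) | c))) = 10101110101011101110111010101110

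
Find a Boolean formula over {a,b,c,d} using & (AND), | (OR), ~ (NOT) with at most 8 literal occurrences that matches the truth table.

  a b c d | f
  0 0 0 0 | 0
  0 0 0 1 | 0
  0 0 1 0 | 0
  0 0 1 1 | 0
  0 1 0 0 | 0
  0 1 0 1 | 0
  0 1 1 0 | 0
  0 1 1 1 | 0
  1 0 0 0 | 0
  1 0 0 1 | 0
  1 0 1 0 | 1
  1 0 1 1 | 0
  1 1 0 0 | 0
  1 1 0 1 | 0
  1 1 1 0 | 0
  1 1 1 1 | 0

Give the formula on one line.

  ~d = 1010101010101010
  (d | b) = 0101111101011111
  (~d & (d | b)) = 0000101000001010
  ((~d & (d | b)) | c) = 0011101100111011
  (d | a) = 0101010111111111
  (((~d & (d | b)) | c) & (d | a)) = 0001000100111011
  ~b = 1111000011110000
  (~b & ~d) = 1010000010100000
  ((((~d & (d | b)) | c) & (d | a)) & (~b & ~d)) = 0000000000100000

((((~d & (d | b)) | c) & (d | a)) & (~b & ~d))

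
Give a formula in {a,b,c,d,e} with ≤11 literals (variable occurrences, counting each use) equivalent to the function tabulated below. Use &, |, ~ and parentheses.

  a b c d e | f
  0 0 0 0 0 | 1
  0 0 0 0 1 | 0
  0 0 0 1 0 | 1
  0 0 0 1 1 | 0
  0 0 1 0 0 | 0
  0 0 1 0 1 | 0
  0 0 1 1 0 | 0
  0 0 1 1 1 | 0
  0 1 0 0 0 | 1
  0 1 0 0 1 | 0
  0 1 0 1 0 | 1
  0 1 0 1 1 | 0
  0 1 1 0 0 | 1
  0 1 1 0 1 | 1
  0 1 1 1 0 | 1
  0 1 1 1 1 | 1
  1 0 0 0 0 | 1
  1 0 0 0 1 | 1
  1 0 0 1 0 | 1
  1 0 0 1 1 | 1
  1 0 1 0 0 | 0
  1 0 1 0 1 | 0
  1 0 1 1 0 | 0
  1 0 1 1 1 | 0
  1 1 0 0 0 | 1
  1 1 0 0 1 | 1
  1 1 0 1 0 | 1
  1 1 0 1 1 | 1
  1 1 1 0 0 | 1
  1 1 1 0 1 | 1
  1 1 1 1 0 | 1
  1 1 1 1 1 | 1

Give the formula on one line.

((c & b) | (~c & ((~e | (e & a)) & (~c | b))))

  (c & b) = 00000000000011110000000000001111
  ~c = 11110000111100001111000011110000
  ~e = 10101010101010101010101010101010
  (e & a) = 00000000000000000101010101010101
  (~e | (e & a)) = 10101010101010101111111111111111
  (~c | b) = 11110000111111111111000011111111
  ((~e | (e & a)) & (~c | b)) = 10100000101010101111000011111111
  (~c & ((~e | (e & a)) & (~c | b))) = 10100000101000001111000011110000
  ((c & b) | (~c & ((~e | (e & a)) & (~c | b)))) = 10100000101011111111000011111111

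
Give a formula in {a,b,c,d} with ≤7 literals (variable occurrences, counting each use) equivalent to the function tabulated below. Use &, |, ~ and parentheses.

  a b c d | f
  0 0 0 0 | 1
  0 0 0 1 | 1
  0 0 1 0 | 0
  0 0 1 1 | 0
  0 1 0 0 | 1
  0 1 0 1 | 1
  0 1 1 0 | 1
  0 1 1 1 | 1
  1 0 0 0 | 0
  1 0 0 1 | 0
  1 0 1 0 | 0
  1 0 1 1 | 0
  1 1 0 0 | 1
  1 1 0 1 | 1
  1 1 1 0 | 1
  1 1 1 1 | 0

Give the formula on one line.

  ~a = 1111111100000000
  ~c = 1100110011001100
  ~d = 1010101010101010
  (~c | ~d) = 1110111011101110
  (b & (~c | ~d)) = 0000111000001110
  (~a | (b & (~c | ~d))) = 1111111100001110
  (a | ~c) = 1100110011111111
  ((a | ~c) | b) = 1100111111111111
  ((~a | (b & (~c | ~d))) & ((a | ~c) | b)) = 1100111100001110

((~a | (b & (~c | ~d))) & ((a | ~c) | b))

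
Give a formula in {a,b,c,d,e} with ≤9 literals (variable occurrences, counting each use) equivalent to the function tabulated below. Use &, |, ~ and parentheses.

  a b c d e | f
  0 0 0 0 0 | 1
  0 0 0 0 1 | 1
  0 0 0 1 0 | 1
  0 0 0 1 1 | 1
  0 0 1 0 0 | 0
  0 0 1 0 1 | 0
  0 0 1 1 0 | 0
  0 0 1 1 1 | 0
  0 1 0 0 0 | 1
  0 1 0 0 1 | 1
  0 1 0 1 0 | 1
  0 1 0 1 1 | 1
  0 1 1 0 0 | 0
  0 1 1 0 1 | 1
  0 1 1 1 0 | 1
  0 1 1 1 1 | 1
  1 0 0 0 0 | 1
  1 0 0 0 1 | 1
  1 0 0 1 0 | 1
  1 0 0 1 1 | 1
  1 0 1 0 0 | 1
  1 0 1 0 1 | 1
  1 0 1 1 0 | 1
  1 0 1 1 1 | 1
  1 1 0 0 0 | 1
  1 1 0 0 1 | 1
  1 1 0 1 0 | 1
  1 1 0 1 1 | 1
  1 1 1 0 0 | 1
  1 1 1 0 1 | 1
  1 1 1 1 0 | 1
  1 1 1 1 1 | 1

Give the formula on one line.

  ~c = 11110000111100001111000011110000
  (~c | e) = 11110101111101011111010111110101
  ((~c | e) & b) = 00000000111101010000000011110101
  (~c | d) = 11110011111100111111001111110011
  ((~c | d) & b) = 00000000111100110000000011110011
  (a | ((~c | d) & b)) = 00000000111100111111111111111111
  (((~c | e) & b) | (a | ((~c | d) & b))) = 00000000111101111111111111111111
  ((((~c | e) & b) | (a | ((~c | d) & b))) | ~c) = 11110000111101111111111111111111

((((~c | e) & b) | (a | ((~c | d) & b))) | ~c)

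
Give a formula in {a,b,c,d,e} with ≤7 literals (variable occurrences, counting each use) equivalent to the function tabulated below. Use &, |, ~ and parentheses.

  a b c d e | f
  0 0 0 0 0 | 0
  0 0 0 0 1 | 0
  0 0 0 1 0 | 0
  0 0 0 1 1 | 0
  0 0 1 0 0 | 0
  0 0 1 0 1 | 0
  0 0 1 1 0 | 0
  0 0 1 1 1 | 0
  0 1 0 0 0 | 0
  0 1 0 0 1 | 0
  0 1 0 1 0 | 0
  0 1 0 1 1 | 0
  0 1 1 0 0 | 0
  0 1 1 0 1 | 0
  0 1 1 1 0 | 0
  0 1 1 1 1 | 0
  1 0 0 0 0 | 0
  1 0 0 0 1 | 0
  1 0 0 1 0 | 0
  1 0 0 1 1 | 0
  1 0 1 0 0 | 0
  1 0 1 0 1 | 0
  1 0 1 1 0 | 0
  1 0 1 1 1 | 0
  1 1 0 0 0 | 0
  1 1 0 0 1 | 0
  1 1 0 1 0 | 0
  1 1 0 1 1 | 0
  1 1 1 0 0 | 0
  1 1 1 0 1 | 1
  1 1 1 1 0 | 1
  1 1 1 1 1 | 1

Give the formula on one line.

(c & ((~a | b) & ((d | e) & a)))

  ~a = 11111111111111110000000000000000
  (~a | b) = 11111111111111110000000011111111
  (d | e) = 01110111011101110111011101110111
  ((d | e) & a) = 00000000000000000111011101110111
  ((~a | b) & ((d | e) & a)) = 00000000000000000000000001110111
  (c & ((~a | b) & ((d | e) & a))) = 00000000000000000000000000000111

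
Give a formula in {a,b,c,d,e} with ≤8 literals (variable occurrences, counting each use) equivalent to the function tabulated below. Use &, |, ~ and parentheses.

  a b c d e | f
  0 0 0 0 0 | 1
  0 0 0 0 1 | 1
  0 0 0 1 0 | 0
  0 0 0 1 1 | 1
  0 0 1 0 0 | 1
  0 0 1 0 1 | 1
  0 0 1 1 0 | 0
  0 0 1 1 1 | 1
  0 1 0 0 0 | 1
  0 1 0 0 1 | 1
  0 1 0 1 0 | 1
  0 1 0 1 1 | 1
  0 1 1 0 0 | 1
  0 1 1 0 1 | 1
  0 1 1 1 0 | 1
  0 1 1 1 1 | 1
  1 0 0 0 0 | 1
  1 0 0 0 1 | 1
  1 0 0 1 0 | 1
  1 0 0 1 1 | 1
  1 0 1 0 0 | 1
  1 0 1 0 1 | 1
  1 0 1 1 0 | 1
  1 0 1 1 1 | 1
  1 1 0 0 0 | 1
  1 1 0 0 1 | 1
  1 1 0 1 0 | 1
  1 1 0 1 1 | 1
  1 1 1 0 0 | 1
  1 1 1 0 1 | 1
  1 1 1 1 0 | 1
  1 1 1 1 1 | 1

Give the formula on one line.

(((e | a) | b) | ((b | (a | ~d)) & ~e))

  (e | a) = 01010101010101011111111111111111
  ((e | a) | b) = 01010101111111111111111111111111
  ~d = 11001100110011001100110011001100
  (a | ~d) = 11001100110011001111111111111111
  (b | (a | ~d)) = 11001100111111111111111111111111
  ~e = 10101010101010101010101010101010
  ((b | (a | ~d)) & ~e) = 10001000101010101010101010101010
  (((e | a) | b) | ((b | (a | ~d)) & ~e)) = 11011101111111111111111111111111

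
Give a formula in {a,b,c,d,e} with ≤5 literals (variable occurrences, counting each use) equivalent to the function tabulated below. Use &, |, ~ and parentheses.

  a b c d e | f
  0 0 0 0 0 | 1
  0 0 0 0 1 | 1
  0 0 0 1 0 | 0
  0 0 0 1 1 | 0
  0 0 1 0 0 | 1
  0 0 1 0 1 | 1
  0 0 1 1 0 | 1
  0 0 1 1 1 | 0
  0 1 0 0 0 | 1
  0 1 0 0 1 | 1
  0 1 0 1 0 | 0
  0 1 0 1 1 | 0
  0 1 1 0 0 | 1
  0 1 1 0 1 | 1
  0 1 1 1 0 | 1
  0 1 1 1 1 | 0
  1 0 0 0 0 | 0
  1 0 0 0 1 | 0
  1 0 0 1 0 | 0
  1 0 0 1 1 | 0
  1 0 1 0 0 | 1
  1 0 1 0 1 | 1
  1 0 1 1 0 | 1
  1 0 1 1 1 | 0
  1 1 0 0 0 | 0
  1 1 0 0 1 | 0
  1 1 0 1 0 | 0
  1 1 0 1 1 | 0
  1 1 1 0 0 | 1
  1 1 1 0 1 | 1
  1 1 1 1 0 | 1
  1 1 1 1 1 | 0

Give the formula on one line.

(((~d & ~a) | c) & (~d | ~e))

  ~d = 11001100110011001100110011001100
  ~a = 11111111111111110000000000000000
  (~d & ~a) = 11001100110011000000000000000000
  ((~d & ~a) | c) = 11001111110011110000111100001111
  ~e = 10101010101010101010101010101010
  (~d | ~e) = 11101110111011101110111011101110
  (((~d & ~a) | c) & (~d | ~e)) = 11001110110011100000111000001110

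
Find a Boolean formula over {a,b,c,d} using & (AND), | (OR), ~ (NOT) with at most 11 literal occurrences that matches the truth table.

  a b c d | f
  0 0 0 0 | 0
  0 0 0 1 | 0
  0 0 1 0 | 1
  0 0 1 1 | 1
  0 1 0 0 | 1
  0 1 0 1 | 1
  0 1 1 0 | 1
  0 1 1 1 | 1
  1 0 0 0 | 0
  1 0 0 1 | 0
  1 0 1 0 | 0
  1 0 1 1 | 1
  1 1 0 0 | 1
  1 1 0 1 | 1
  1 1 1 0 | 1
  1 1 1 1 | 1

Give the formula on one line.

(((~c | d) & (a & c)) | ((c | b) & (b | ~a)))

  ~c = 1100110011001100
  (~c | d) = 1101110111011101
  (a & c) = 0000000000110011
  ((~c | d) & (a & c)) = 0000000000010001
  (c | b) = 0011111100111111
  ~a = 1111111100000000
  (b | ~a) = 1111111100001111
  ((c | b) & (b | ~a)) = 0011111100001111
  (((~c | d) & (a & c)) | ((c | b) & (b | ~a))) = 0011111100011111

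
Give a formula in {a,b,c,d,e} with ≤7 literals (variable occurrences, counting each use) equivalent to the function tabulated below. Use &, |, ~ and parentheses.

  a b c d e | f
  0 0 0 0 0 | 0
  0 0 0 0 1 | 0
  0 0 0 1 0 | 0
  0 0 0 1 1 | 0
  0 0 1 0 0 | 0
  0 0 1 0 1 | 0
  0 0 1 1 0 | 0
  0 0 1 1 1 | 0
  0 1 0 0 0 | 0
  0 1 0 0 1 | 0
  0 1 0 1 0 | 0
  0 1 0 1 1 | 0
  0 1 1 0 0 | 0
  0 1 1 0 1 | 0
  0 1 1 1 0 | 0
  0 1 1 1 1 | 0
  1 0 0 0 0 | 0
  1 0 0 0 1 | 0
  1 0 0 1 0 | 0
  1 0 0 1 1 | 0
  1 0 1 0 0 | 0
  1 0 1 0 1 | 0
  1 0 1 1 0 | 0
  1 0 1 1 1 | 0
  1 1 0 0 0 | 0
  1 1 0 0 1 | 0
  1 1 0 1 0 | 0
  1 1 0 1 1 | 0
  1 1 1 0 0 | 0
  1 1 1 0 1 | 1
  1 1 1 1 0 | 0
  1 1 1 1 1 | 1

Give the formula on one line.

  (e & a) = 00000000000000000101010101010101
  (c & (e & a)) = 00000000000000000000010100000101
  ((c & (e & a)) & b) = 00000000000000000000000000000101

((c & (e & a)) & b)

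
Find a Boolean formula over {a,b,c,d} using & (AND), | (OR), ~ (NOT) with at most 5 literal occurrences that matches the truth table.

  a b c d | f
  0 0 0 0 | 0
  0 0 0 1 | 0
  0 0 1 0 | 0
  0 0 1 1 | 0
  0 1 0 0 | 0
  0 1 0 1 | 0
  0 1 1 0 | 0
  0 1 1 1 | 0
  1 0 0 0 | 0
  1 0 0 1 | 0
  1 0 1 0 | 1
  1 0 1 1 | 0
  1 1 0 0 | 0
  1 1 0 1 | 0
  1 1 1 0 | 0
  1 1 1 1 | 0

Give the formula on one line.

  ~d = 1010101010101010
  ~b = 1111000011110000
  (~b & c) = 0011000000110000
  (~d & (~b & c)) = 0010000000100000
  (a & ~b) = 0000000011110000
  ((~d & (~b & c)) & (a & ~b)) = 0000000000100000

((~d & (~b & c)) & (a & ~b))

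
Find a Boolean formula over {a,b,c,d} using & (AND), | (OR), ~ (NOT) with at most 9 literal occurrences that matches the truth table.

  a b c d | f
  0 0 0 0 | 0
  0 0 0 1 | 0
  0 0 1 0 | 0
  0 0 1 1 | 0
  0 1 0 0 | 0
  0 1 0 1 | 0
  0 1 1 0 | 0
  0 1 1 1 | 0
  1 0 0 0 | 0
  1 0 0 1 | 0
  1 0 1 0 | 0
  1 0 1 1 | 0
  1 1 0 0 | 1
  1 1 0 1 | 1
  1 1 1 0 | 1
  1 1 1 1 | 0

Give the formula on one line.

((b & (~c | (d | a))) & ((~d & a) | ((b & a) & ~c)))

  ~c = 1100110011001100
  (d | a) = 0101010111111111
  (~c | (d | a)) = 1101110111111111
  (b & (~c | (d | a))) = 0000110100001111
  ~d = 1010101010101010
  (~d & a) = 0000000010101010
  (b & a) = 0000000000001111
  ((b & a) & ~c) = 0000000000001100
  ((~d & a) | ((b & a) & ~c)) = 0000000010101110
  ((b & (~c | (d | a))) & ((~d & a) | ((b & a) & ~c))) = 0000000000001110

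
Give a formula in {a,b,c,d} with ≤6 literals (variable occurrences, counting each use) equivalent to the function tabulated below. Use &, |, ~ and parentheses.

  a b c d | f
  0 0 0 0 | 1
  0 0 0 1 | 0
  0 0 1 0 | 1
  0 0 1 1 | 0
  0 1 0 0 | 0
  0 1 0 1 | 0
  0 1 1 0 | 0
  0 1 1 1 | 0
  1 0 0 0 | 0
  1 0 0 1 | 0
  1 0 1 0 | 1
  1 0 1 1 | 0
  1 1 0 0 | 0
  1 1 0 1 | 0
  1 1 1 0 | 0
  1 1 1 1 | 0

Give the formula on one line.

((~b & ~d) & ((c | b) | ~a))

  ~b = 1111000011110000
  ~d = 1010101010101010
  (~b & ~d) = 1010000010100000
  (c | b) = 0011111100111111
  ~a = 1111111100000000
  ((c | b) | ~a) = 1111111100111111
  ((~b & ~d) & ((c | b) | ~a)) = 1010000000100000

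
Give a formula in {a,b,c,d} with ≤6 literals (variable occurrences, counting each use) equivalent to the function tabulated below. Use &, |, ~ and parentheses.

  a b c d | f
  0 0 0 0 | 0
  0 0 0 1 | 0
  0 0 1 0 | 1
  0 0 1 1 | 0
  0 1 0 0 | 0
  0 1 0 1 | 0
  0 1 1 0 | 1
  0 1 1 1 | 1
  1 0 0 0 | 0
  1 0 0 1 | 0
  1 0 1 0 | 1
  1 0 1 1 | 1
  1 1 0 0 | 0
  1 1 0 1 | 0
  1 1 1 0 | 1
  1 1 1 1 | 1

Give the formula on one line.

  ~d = 1010101010101010
  (b | ~d) = 1010111110101111
  ((b | ~d) | a) = 1010111111111111
  (((b | ~d) | a) & c) = 0010001100110011

(((b | ~d) | a) & c)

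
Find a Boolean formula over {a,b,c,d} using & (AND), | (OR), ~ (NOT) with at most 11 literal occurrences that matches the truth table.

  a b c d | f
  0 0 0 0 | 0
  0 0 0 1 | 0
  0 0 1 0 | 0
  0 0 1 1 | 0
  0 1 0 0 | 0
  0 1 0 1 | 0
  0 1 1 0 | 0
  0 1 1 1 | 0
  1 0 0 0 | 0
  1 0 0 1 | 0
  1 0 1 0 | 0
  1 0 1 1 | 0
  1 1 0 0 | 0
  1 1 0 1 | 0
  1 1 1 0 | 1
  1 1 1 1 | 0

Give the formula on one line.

  ~d = 1010101010101010
  (a & ~d) = 0000000010101010
  (b & a) = 0000000000001111
  ((b & a) & c) = 0000000000000011
  ~a = 1111111100000000
  ~b = 1111000011110000
  ~c = 1100110011001100
  (~c & ~a) = 1100110000000000
  (~b | (~c & ~a)) = 1111110011110000
  (~a & (~b | (~c & ~a))) = 1111110000000000
  (((b & a) & c) | (~a & (~b | (~c & ~a)))) = 1111110000000011
  ((a & ~d) & (((b & a) & c) | (~a & (~b | (~c & ~a))))) = 0000000000000010

((a & ~d) & (((b & a) & c) | (~a & (~b | (~c & ~a)))))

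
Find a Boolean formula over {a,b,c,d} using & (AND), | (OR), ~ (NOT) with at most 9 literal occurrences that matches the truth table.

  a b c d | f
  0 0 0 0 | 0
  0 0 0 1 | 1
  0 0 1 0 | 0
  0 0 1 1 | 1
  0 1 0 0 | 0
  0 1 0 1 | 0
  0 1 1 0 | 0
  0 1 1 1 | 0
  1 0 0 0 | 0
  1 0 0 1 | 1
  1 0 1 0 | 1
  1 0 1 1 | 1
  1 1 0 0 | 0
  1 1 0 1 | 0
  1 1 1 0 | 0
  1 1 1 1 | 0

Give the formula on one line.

((d | (c & (a & (b | ~d)))) & ~b)

  ~d = 1010101010101010
  (b | ~d) = 1010111110101111
  (a & (b | ~d)) = 0000000010101111
  (c & (a & (b | ~d))) = 0000000000100011
  (d | (c & (a & (b | ~d)))) = 0101010101110111
  ~b = 1111000011110000
  ((d | (c & (a & (b | ~d)))) & ~b) = 0101000001110000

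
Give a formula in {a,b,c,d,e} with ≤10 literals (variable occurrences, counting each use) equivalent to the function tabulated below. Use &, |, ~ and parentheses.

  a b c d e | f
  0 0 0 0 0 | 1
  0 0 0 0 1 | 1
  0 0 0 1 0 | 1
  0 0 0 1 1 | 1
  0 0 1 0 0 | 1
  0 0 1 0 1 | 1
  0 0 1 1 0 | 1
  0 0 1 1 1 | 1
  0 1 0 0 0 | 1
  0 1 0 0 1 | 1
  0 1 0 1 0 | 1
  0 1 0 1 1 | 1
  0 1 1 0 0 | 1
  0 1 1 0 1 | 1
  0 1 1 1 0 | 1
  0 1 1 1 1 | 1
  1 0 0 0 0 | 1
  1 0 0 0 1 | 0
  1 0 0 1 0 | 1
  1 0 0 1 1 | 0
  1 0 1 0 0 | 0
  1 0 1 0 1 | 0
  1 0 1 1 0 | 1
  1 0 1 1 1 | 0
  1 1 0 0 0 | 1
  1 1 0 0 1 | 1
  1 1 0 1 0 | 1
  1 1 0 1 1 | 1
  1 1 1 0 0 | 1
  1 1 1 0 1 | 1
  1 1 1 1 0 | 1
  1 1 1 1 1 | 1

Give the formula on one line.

  ~e = 10101010101010101010101010101010
  ~c = 11110000111100001111000011110000
  (~e & ~c) = 10100000101000001010000010100000
  (a & (~e & ~c)) = 00000000000000001010000010100000
  (d & ~e) = 00100010001000100010001000100010
  ~a = 11111111111111110000000000000000
  ((d & ~e) | ~a) = 11111111111111110010001000100010
  (((d & ~e) | ~a) | b) = 11111111111111110010001011111111
  ((a & (~e & ~c)) | (((d & ~e) | ~a) | b)) = 11111111111111111010001011111111

((a & (~e & ~c)) | (((d & ~e) | ~a) | b))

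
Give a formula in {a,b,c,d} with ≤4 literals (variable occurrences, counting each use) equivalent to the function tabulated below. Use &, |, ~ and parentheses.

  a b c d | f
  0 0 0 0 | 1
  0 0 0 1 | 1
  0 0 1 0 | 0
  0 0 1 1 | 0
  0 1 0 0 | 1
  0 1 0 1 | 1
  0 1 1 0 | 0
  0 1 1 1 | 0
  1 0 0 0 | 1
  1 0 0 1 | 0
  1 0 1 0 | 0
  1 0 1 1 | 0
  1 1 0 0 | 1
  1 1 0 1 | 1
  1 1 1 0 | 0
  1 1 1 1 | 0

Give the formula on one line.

(((~d | b) | ~a) & ~c)

  ~d = 1010101010101010
  (~d | b) = 1010111110101111
  ~a = 1111111100000000
  ((~d | b) | ~a) = 1111111110101111
  ~c = 1100110011001100
  (((~d | b) | ~a) & ~c) = 1100110010001100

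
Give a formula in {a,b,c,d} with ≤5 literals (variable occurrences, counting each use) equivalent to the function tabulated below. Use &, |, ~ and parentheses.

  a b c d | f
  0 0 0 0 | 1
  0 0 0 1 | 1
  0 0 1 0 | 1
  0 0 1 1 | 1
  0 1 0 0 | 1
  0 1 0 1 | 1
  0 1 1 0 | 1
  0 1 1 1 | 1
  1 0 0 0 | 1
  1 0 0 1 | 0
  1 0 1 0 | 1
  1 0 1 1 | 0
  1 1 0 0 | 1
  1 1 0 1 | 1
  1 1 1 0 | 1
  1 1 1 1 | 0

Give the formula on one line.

(~d | ((~c & (b & d)) | ~a))

  ~d = 1010101010101010
  ~c = 1100110011001100
  (b & d) = 0000010100000101
  (~c & (b & d)) = 0000010000000100
  ~a = 1111111100000000
  ((~c & (b & d)) | ~a) = 1111111100000100
  (~d | ((~c & (b & d)) | ~a)) = 1111111110101110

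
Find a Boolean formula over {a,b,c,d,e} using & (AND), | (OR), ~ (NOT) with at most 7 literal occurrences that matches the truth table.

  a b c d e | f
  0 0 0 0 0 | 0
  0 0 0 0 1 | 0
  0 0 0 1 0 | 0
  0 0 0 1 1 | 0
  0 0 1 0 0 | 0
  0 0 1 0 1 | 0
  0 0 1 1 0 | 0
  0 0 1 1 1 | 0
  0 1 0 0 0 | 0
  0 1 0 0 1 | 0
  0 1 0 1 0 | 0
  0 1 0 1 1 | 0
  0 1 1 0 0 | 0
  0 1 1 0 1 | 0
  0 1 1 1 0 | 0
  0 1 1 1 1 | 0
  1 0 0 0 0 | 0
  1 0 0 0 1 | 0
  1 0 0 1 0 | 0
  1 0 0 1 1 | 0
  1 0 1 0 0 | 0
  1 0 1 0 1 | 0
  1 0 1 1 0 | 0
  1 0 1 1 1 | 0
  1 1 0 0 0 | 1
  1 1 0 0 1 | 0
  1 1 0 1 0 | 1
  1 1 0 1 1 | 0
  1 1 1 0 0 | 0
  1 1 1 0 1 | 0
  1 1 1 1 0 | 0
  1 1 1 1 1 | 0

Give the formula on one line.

((~e & b) & (e | (~c & a)))

  ~e = 10101010101010101010101010101010
  (~e & b) = 00000000101010100000000010101010
  ~c = 11110000111100001111000011110000
  (~c & a) = 00000000000000001111000011110000
  (e | (~c & a)) = 01010101010101011111010111110101
  ((~e & b) & (e | (~c & a))) = 00000000000000000000000010100000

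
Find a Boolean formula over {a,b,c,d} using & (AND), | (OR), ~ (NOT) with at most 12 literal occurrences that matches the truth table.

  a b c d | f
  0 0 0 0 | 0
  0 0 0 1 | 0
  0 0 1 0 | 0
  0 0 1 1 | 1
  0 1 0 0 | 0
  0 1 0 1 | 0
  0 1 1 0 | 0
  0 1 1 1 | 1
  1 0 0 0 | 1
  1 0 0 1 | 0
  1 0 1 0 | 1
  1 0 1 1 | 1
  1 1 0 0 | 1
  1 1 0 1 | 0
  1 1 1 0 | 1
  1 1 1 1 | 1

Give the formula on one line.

  ~d = 1010101010101010
  (a & ~d) = 0000000010101010
  ~b = 1111000011110000
  (~b | d) = 1111010111110101
  ~a = 1111111100000000
  (~b | ~a) = 1111111111110000
  ((~b | ~a) | d) = 1111111111110101
  (c & ((~b | ~a) | d)) = 0011001100110001
  ((~b | d) & (c & ((~b | ~a) | d))) = 0011000100110001
  (d & ((~b | d) & (c & ((~b | ~a) | d)))) = 0001000100010001
  ((a & ~d) | (d & ((~b | d) & (c & ((~b | ~a) | d))))) = 0001000110111011

((a & ~d) | (d & ((~b | d) & (c & ((~b | ~a) | d)))))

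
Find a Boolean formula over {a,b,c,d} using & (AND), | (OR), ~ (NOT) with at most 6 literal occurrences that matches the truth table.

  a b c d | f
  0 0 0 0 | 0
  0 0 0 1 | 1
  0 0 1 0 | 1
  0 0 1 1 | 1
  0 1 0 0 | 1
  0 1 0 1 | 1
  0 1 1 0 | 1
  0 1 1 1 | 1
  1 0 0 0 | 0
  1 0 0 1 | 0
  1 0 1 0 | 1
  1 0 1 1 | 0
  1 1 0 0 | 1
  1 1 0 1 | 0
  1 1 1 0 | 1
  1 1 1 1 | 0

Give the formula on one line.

  ~d = 1010101010101010
  (b & ~d) = 0000101000001010
  ~a = 1111111100000000
  (~d | ~a) = 1111111110101010
  (c | d) = 0111011101110111
  ((~d | ~a) & (c | d)) = 0111011100100010
  ((b & ~d) | ((~d | ~a) & (c | d))) = 0111111100101010

((b & ~d) | ((~d | ~a) & (c | d)))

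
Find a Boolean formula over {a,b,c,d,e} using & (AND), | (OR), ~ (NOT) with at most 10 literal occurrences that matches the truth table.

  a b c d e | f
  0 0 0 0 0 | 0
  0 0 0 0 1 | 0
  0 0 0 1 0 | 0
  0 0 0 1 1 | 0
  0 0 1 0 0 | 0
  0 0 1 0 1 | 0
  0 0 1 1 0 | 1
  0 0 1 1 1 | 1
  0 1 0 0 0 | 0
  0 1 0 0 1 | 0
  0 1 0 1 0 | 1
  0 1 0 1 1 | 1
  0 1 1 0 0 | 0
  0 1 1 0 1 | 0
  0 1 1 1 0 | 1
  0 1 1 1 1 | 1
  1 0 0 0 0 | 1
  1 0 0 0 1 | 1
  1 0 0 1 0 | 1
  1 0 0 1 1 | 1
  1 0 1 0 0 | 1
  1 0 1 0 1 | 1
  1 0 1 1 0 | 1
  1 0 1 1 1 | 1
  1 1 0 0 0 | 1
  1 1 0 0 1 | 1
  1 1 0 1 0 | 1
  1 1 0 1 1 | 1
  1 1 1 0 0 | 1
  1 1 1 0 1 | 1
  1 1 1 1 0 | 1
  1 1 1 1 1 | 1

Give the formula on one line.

(((d & c) | ((~e & ~c) & a)) | ((b & d) | a))

  (d & c) = 00000011000000110000001100000011
  ~e = 10101010101010101010101010101010
  ~c = 11110000111100001111000011110000
  (~e & ~c) = 10100000101000001010000010100000
  ((~e & ~c) & a) = 00000000000000001010000010100000
  ((d & c) | ((~e & ~c) & a)) = 00000011000000111010001110100011
  (b & d) = 00000000001100110000000000110011
  ((b & d) | a) = 00000000001100111111111111111111
  (((d & c) | ((~e & ~c) & a)) | ((b & d) | a)) = 00000011001100111111111111111111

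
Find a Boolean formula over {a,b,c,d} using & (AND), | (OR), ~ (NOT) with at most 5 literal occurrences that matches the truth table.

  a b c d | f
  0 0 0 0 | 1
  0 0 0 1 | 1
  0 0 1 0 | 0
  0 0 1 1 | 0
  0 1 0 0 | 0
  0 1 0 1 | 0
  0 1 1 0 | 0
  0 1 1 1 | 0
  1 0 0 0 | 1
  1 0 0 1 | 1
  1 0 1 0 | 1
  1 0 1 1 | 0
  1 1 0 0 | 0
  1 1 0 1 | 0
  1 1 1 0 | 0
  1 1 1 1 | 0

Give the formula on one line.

(((~d | ~c) & ~b) & (~c | a))

  ~d = 1010101010101010
  ~c = 1100110011001100
  (~d | ~c) = 1110111011101110
  ~b = 1111000011110000
  ((~d | ~c) & ~b) = 1110000011100000
  (~c | a) = 1100110011111111
  (((~d | ~c) & ~b) & (~c | a)) = 1100000011100000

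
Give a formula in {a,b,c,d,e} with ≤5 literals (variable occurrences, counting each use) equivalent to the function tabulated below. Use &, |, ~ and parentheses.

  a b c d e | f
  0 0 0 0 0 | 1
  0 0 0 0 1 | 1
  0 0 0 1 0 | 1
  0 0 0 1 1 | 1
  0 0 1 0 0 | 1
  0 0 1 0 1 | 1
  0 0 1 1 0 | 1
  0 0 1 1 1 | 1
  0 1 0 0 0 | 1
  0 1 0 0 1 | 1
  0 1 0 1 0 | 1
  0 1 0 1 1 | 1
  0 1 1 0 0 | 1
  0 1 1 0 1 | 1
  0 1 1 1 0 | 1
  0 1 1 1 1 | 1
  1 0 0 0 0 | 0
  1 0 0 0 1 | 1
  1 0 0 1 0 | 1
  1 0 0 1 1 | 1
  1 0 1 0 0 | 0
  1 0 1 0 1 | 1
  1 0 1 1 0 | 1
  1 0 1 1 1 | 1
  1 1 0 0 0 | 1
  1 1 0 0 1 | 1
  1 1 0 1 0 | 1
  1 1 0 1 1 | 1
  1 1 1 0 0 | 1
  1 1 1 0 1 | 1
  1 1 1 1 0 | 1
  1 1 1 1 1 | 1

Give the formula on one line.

((~e & d) | (~a | (e | b)))

  ~e = 10101010101010101010101010101010
  (~e & d) = 00100010001000100010001000100010
  ~a = 11111111111111110000000000000000
  (e | b) = 01010101111111110101010111111111
  (~a | (e | b)) = 11111111111111110101010111111111
  ((~e & d) | (~a | (e | b))) = 11111111111111110111011111111111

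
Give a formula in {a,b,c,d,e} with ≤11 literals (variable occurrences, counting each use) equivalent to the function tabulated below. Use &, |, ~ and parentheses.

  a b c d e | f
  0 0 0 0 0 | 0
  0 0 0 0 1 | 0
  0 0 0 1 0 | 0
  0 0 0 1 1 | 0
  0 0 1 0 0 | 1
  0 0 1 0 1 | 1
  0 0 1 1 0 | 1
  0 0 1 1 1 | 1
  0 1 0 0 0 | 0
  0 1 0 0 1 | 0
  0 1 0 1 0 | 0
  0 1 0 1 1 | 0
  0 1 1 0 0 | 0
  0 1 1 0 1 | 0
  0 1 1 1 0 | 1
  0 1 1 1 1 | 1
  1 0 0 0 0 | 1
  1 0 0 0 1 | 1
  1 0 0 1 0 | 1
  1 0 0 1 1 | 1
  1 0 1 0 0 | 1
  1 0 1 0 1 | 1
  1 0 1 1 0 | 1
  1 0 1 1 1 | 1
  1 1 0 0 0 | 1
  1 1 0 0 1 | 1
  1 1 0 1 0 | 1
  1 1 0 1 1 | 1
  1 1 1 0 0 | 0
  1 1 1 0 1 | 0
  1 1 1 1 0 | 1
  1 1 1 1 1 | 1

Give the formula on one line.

  ~c = 11110000111100001111000011110000
  ~b = 11111111000000001111111100000000
  (~c | ~b) = 11111111111100001111111111110000
  ((~c | ~b) & c) = 00001111000000000000111100000000
  (d | ~c) = 11110011111100111111001111110011
  (((~c | ~b) & c) | (d | ~c)) = 11111111111100111111111111110011
  ~a = 11111111111111110000000000000000
  (c & ~a) = 00001111000011110000000000000000
  (a | (c & ~a)) = 00001111000011111111111111111111
  ((((~c | ~b) & c) | (d | ~c)) & (a | (c & ~a))) = 00001111000000111111111111110011

((((~c | ~b) & c) | (d | ~c)) & (a | (c & ~a)))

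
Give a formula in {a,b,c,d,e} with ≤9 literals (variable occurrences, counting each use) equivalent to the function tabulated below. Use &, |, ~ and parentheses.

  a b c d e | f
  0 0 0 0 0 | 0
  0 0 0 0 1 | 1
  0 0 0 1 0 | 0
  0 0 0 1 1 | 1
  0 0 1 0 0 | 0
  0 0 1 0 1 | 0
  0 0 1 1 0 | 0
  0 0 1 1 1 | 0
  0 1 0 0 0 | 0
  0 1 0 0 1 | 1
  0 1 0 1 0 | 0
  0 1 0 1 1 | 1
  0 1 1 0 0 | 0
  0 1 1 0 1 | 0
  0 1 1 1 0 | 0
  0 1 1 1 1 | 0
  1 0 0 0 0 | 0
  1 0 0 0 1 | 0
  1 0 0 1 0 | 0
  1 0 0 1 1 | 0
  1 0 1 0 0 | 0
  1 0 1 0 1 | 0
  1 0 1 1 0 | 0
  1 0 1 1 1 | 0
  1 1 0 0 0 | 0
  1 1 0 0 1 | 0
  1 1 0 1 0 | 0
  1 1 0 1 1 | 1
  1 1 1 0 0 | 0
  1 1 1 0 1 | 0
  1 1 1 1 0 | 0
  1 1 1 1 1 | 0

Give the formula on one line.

(((~a | b) & ((d | ~a) & ~c)) & (e & ~c))

  ~a = 11111111111111110000000000000000
  (~a | b) = 11111111111111110000000011111111
  (d | ~a) = 11111111111111110011001100110011
  ~c = 11110000111100001111000011110000
  ((d | ~a) & ~c) = 11110000111100000011000000110000
  ((~a | b) & ((d | ~a) & ~c)) = 11110000111100000000000000110000
  (e & ~c) = 01010000010100000101000001010000
  (((~a | b) & ((d | ~a) & ~c)) & (e & ~c)) = 01010000010100000000000000010000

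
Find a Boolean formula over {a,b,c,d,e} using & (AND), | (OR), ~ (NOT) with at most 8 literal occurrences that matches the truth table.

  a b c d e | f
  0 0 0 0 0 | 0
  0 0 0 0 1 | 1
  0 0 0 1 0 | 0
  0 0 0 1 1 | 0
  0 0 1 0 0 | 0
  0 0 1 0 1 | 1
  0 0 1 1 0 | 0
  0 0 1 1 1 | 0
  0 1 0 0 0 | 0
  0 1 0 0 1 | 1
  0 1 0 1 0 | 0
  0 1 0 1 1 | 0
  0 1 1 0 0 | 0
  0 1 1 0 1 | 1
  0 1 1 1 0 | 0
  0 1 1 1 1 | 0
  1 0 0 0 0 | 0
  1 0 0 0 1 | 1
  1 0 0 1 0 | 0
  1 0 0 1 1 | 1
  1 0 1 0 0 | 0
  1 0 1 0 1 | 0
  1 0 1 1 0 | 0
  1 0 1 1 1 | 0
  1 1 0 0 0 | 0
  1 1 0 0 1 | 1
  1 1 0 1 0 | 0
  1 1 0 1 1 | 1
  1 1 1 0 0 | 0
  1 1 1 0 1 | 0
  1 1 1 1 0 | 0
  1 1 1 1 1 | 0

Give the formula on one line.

  ~d = 11001100110011001100110011001100
  (~d | a) = 11001100110011001111111111111111
  ~a = 11111111111111110000000000000000
  ~c = 11110000111100001111000011110000
  (~c & e) = 01010000010100000101000001010000
  (~a | (~c & e)) = 11111111111111110101000001010000
  ((~a | (~c & e)) & e) = 01010101010101010101000001010000
  ((~d | a) & ((~a | (~c & e)) & e)) = 01000100010001000101000001010000

((~d | a) & ((~a | (~c & e)) & e))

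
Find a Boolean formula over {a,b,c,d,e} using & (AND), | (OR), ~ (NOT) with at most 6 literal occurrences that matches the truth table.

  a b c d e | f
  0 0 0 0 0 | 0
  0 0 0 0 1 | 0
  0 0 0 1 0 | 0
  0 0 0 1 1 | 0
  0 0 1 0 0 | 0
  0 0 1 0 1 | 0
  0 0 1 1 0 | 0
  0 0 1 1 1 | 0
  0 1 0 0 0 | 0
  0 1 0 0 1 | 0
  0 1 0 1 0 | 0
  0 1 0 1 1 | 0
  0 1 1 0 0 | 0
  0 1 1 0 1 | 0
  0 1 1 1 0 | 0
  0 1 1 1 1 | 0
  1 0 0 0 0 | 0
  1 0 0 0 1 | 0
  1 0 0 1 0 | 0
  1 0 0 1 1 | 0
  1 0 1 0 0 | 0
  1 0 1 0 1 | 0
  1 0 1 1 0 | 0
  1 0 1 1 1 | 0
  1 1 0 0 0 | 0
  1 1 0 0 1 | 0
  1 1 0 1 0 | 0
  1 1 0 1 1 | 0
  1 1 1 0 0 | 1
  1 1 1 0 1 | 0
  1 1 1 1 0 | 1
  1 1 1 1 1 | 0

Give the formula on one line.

(~e & ((b & a) & (b & c)))

  ~e = 10101010101010101010101010101010
  (b & a) = 00000000000000000000000011111111
  (b & c) = 00000000000011110000000000001111
  ((b & a) & (b & c)) = 00000000000000000000000000001111
  (~e & ((b & a) & (b & c))) = 00000000000000000000000000001010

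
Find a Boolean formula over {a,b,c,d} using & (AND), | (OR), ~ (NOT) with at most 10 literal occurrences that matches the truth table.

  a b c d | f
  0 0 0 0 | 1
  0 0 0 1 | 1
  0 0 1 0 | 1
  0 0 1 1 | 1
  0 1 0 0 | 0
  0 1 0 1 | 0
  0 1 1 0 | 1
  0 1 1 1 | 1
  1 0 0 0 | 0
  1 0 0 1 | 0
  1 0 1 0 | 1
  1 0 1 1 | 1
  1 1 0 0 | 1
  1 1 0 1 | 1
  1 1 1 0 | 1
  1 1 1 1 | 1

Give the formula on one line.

  (d | a) = 0101010111111111
  (b & (d | a)) = 0000010100001111
  ((b & (d | a)) & a) = 0000000000001111
  ~d = 1010101010101010
  (~d & c) = 0010001000100010
  ~b = 1111000011110000
  ~a = 1111111100000000
  (~b & ~a) = 1111000000000000
  ((~d & c) | (~b & ~a)) = 1111001000100010
  (c | ((~d & c) | (~b & ~a))) = 1111001100110011
  (((b & (d | a)) & a) | (c | ((~d & c) | (~b & ~a)))) = 1111001100111111

(((b & (d | a)) & a) | (c | ((~d & c) | (~b & ~a))))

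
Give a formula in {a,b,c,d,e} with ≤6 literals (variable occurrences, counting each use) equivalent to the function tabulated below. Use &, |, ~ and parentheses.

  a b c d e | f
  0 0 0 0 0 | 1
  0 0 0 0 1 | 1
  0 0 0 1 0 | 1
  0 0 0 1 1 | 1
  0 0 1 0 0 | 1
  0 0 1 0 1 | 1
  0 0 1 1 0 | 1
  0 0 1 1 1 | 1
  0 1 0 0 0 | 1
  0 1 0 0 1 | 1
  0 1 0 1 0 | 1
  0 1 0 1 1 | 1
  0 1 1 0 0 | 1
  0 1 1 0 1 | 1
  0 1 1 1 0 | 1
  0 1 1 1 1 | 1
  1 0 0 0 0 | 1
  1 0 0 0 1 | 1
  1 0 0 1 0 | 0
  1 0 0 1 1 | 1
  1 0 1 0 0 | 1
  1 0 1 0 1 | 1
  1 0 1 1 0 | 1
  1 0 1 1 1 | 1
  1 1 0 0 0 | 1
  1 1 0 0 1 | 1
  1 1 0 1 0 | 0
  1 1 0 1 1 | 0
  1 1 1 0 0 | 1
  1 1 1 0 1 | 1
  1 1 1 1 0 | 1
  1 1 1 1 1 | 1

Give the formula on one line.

(((~b & (e | b)) | c) | (~d | ~a))

  ~b = 11111111000000001111111100000000
  (e | b) = 01010101111111110101010111111111
  (~b & (e | b)) = 01010101000000000101010100000000
  ((~b & (e | b)) | c) = 01011111000011110101111100001111
  ~d = 11001100110011001100110011001100
  ~a = 11111111111111110000000000000000
  (~d | ~a) = 11111111111111111100110011001100
  (((~b & (e | b)) | c) | (~d | ~a)) = 11111111111111111101111111001111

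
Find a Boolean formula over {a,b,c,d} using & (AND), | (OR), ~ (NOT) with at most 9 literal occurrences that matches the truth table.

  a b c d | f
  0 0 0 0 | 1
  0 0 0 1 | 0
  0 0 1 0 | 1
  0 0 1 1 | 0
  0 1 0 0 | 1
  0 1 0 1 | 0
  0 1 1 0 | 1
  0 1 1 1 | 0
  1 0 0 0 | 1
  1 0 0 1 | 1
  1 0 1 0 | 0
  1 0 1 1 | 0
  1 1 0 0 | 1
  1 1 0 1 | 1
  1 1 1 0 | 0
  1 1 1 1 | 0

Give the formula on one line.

(((c | a) & (((a & d) | ~d) & ~c)) | (~a & (a | ~d)))

  (c | a) = 0011001111111111
  (a & d) = 0000000001010101
  ~d = 1010101010101010
  ((a & d) | ~d) = 1010101011111111
  ~c = 1100110011001100
  (((a & d) | ~d) & ~c) = 1000100011001100
  ((c | a) & (((a & d) | ~d) & ~c)) = 0000000011001100
  ~a = 1111111100000000
  (a | ~d) = 1010101011111111
  (~a & (a | ~d)) = 1010101000000000
  (((c | a) & (((a & d) | ~d) & ~c)) | (~a & (a | ~d))) = 1010101011001100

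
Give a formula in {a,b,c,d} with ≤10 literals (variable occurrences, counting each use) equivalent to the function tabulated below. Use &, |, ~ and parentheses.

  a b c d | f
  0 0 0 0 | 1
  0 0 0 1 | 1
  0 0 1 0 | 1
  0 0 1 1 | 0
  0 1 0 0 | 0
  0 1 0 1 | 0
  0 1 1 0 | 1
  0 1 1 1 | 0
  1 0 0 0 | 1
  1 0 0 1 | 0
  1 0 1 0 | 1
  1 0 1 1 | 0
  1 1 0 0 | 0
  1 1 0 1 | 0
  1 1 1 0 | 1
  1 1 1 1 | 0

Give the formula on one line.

((~d | ((~c & ~a) & ((~b & ~a) | (~d & a)))) & (~b | c))

  ~d = 1010101010101010
  ~c = 1100110011001100
  ~a = 1111111100000000
  (~c & ~a) = 1100110000000000
  ~b = 1111000011110000
  (~b & ~a) = 1111000000000000
  (~d & a) = 0000000010101010
  ((~b & ~a) | (~d & a)) = 1111000010101010
  ((~c & ~a) & ((~b & ~a) | (~d & a))) = 1100000000000000
  (~d | ((~c & ~a) & ((~b & ~a) | (~d & a)))) = 1110101010101010
  (~b | c) = 1111001111110011
  ((~d | ((~c & ~a) & ((~b & ~a) | (~d & a)))) & (~b | c)) = 1110001010100010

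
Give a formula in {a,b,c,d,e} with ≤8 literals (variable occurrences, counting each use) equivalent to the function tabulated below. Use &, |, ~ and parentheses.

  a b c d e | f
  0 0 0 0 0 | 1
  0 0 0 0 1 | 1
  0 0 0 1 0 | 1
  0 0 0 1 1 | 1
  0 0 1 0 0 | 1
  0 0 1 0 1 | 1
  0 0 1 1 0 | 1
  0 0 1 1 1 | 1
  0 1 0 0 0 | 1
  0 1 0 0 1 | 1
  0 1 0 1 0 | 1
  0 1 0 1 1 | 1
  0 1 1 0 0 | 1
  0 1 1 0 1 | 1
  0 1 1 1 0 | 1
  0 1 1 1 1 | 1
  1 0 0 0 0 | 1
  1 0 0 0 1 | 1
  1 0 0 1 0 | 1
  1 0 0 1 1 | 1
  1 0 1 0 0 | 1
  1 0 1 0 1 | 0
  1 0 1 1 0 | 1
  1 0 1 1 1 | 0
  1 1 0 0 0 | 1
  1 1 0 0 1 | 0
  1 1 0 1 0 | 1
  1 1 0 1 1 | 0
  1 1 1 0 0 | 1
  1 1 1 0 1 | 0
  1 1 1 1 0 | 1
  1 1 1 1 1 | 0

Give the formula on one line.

((~e | ~a) | ((~c & e) & ~b))

  ~e = 10101010101010101010101010101010
  ~a = 11111111111111110000000000000000
  (~e | ~a) = 11111111111111111010101010101010
  ~c = 11110000111100001111000011110000
  (~c & e) = 01010000010100000101000001010000
  ~b = 11111111000000001111111100000000
  ((~c & e) & ~b) = 01010000000000000101000000000000
  ((~e | ~a) | ((~c & e) & ~b)) = 11111111111111111111101010101010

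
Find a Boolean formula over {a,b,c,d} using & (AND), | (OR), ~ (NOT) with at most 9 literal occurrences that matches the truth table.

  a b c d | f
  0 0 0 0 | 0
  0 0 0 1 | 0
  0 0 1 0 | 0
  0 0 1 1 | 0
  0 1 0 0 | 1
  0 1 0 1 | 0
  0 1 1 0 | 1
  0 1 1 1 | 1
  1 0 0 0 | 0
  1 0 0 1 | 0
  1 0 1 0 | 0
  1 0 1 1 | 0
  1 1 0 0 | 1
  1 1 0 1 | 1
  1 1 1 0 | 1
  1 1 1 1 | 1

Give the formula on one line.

  ~d = 1010101010101010
  (~d & b) = 0000101000001010
  (b & c) = 0000001100000011
  ~a = 1111111100000000
  (b | ~a) = 1111111100001111
  ~c = 1100110011001100
  (~c & a) = 0000000011001100
  ((b | ~a) & (~c & a)) = 0000000000001100
  ((b & c) | ((b | ~a) & (~c & a))) = 0000001100001111
  ((~d & b) | ((b & c) | ((b | ~a) & (~c & a)))) = 0000101100001111

((~d & b) | ((b & c) | ((b | ~a) & (~c & a))))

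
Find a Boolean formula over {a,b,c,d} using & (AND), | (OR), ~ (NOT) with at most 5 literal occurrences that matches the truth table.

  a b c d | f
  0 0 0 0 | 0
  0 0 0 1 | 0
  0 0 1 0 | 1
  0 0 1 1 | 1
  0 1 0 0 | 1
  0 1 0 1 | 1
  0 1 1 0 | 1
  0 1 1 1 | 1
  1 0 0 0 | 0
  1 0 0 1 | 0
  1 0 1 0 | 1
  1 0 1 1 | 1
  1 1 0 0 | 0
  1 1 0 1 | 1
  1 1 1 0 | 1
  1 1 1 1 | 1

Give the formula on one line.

(((~a | d) & b) | c)

  ~a = 1111111100000000
  (~a | d) = 1111111101010101
  ((~a | d) & b) = 0000111100000101
  (((~a | d) & b) | c) = 0011111100110111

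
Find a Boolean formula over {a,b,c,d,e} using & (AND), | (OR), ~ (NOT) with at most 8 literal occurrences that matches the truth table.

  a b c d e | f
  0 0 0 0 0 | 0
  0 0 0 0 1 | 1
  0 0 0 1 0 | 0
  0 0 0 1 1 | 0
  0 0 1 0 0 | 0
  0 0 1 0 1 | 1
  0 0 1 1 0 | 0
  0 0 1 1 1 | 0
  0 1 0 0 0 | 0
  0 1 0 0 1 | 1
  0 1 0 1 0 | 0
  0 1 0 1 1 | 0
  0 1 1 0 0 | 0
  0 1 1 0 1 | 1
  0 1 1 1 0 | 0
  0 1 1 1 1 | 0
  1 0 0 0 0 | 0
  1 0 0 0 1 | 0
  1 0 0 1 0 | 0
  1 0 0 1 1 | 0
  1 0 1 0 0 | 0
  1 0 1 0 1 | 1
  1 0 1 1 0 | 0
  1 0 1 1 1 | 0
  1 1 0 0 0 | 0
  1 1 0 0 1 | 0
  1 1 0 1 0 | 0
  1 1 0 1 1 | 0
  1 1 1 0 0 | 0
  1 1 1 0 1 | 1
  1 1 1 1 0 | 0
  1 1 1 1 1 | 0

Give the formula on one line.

  ~d = 11001100110011001100110011001100
  (a & d) = 00000000000000000011001100110011
  ((a & d) | e) = 01010101010101010111011101110111
  (~d & ((a & d) | e)) = 01000100010001000100010001000100
  ~a = 11111111111111110000000000000000
  (c | ~a) = 11111111111111110000111100001111
  ((~d & ((a & d) | e)) & (c | ~a)) = 01000100010001000000010000000100

((~d & ((a & d) | e)) & (c | ~a))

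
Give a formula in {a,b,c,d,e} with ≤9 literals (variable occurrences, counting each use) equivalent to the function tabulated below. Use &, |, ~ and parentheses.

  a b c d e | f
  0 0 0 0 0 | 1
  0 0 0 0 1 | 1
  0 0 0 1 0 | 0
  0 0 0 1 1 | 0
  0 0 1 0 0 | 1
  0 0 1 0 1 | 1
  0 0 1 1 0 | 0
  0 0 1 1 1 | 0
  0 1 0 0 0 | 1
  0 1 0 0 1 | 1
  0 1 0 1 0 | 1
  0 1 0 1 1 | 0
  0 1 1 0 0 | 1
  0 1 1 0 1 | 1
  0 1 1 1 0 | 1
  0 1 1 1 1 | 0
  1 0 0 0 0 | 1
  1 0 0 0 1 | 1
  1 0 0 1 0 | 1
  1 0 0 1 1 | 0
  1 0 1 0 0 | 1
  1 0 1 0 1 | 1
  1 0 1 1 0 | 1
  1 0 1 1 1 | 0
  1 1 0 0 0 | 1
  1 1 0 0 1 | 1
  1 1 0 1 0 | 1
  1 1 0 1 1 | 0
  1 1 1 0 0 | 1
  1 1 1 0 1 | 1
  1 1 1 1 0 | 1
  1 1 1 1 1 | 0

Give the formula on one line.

((b & ~e) | ((~e & (a | ((b & ~a) & (~c & e)))) | ~d))

  ~e = 10101010101010101010101010101010
  (b & ~e) = 00000000101010100000000010101010
  ~a = 11111111111111110000000000000000
  (b & ~a) = 00000000111111110000000000000000
  ~c = 11110000111100001111000011110000
  (~c & e) = 01010000010100000101000001010000
  ((b & ~a) & (~c & e)) = 00000000010100000000000000000000
  (a | ((b & ~a) & (~c & e))) = 00000000010100001111111111111111
  (~e & (a | ((b & ~a) & (~c & e)))) = 00000000000000001010101010101010
  ~d = 11001100110011001100110011001100
  ((~e & (a | ((b & ~a) & (~c & e)))) | ~d) = 11001100110011001110111011101110
  ((b & ~e) | ((~e & (a | ((b & ~a) & (~c & e)))) | ~d)) = 11001100111011101110111011101110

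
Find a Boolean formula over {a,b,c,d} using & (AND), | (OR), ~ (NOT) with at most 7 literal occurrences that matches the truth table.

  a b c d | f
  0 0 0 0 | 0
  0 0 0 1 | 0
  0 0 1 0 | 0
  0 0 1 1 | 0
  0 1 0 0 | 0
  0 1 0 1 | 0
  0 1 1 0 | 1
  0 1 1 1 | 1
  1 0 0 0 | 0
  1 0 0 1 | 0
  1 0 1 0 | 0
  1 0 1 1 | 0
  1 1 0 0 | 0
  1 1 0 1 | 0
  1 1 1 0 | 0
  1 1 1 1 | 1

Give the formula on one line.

  (c & b) = 0000001100000011
  ~a = 1111111100000000
  (~a | d) = 1111111101010101
  ((c & b) & (~a | d)) = 0000001100000001

((c & b) & (~a | d))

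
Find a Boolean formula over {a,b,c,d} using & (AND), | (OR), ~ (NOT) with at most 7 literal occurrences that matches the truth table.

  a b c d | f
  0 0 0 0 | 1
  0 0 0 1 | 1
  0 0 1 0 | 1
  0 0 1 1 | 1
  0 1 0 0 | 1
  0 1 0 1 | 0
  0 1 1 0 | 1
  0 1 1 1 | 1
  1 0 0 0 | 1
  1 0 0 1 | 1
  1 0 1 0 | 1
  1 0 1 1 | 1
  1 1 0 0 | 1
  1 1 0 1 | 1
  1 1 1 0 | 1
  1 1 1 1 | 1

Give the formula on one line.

  ~d = 1010101010101010
  (~d & b) = 0000101000001010
  (c | a) = 0011001111111111
  ~b = 1111000011110000
  (a | ~b) = 1111000011111111
  ((c | a) | (a | ~b)) = 1111001111111111
  ((~d & b) | ((c | a) | (a | ~b))) = 1111101111111111

((~d & b) | ((c | a) | (a | ~b)))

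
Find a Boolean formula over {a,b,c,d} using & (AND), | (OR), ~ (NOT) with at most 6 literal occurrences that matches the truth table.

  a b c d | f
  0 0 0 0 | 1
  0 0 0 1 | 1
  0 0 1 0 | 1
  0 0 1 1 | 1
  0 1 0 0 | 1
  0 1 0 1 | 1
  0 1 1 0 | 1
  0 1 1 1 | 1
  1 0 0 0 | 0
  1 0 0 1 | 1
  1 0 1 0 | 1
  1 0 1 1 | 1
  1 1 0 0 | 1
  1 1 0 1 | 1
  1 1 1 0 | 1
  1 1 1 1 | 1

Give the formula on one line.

(((b | ~a) | d) | c)

  ~a = 1111111100000000
  (b | ~a) = 1111111100001111
  ((b | ~a) | d) = 1111111101011111
  (((b | ~a) | d) | c) = 1111111101111111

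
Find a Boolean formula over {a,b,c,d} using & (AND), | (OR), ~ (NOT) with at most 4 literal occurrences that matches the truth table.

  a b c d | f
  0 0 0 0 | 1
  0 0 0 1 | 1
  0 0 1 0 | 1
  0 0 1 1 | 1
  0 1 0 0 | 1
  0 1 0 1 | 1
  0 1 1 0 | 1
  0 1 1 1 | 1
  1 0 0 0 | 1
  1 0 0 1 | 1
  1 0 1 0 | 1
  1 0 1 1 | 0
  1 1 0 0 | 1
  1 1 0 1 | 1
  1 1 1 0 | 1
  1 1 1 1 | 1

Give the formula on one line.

(((b | ~d) | ~c) | ~a)

  ~d = 1010101010101010
  (b | ~d) = 1010111110101111
  ~c = 1100110011001100
  ((b | ~d) | ~c) = 1110111111101111
  ~a = 1111111100000000
  (((b | ~d) | ~c) | ~a) = 1111111111101111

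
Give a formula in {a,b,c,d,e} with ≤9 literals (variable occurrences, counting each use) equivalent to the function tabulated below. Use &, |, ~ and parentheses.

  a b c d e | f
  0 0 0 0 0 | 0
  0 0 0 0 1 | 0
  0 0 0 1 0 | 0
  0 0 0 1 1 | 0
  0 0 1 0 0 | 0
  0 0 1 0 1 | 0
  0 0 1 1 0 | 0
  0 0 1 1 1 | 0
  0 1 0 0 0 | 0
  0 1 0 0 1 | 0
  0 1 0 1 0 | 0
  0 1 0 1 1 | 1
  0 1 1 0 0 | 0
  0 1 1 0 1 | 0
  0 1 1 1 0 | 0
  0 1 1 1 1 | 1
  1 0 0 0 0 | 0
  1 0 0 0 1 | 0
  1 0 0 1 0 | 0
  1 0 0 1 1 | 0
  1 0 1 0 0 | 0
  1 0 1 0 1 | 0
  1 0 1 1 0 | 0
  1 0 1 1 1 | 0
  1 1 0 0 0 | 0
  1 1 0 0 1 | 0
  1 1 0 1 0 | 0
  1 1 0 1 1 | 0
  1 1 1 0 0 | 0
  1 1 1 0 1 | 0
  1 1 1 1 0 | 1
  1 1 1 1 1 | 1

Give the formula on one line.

  ~a = 11111111111111110000000000000000
  (b & ~a) = 00000000111111110000000000000000
  (c | (b & ~a)) = 00001111111111110000111100001111
  (a | e) = 01010101010101011111111111111111
  (b & (a | e)) = 00000000010101010000000011111111
  ((c | (b & ~a)) & (b & (a | e))) = 00000000010101010000000000001111
  (((c | (b & ~a)) & (b & (a | e))) & d) = 00000000000100010000000000000011

(((c | (b & ~a)) & (b & (a | e))) & d)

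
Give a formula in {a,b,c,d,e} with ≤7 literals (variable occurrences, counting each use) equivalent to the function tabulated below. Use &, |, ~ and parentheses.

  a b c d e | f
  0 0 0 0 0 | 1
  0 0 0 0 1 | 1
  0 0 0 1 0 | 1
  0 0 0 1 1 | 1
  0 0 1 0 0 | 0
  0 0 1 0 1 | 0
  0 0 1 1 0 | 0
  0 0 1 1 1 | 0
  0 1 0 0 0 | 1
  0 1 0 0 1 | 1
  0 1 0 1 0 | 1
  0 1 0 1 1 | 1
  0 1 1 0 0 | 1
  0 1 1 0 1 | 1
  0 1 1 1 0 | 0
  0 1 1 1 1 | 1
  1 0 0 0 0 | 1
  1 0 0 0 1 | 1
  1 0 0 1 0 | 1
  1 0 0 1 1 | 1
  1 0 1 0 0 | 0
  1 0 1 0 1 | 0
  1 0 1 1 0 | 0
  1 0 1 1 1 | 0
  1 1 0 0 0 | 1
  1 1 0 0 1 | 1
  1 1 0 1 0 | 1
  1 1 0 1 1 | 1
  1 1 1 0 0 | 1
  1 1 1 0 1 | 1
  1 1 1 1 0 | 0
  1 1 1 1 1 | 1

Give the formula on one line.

(~c | (b & ((~d | (a & e)) | e)))

  ~c = 11110000111100001111000011110000
  ~d = 11001100110011001100110011001100
  (a & e) = 00000000000000000101010101010101
  (~d | (a & e)) = 11001100110011001101110111011101
  ((~d | (a & e)) | e) = 11011101110111011101110111011101
  (b & ((~d | (a & e)) | e)) = 00000000110111010000000011011101
  (~c | (b & ((~d | (a & e)) | e))) = 11110000111111011111000011111101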